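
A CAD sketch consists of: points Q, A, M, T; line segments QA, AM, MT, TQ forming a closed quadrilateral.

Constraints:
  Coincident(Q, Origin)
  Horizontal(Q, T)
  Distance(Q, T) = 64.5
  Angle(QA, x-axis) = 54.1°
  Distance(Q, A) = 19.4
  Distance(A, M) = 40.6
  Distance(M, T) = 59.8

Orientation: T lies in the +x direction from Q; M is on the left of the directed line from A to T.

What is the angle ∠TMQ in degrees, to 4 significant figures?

65.18°

Q is at the origin; QT is horizontal with |QT| = 64.5 and T in +x, so T = (64.5, 0). QA runs at 54.1° with |QA| = 19.4, so A = (11.38, 15.71). M is determined by |AM| = 40.6 and |MT| = 59.8 together: it lies at the intersection of circle(A, 40.6) and circle(T, 59.8). With |AT| = 55.40, the foot of the radical line on AT is 10.30 from A and the perpendicular offset is √(40.6² − 10.30²) = 39.27. Taking the left-of-AT solution: M = (32.39, 50.45).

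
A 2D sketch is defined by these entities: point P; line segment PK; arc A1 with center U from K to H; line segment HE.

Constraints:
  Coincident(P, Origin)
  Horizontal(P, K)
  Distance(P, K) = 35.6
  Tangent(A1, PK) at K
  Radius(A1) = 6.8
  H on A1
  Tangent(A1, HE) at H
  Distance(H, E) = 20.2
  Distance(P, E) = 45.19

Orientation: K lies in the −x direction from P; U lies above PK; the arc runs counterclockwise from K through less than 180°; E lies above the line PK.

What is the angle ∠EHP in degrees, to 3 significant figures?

125°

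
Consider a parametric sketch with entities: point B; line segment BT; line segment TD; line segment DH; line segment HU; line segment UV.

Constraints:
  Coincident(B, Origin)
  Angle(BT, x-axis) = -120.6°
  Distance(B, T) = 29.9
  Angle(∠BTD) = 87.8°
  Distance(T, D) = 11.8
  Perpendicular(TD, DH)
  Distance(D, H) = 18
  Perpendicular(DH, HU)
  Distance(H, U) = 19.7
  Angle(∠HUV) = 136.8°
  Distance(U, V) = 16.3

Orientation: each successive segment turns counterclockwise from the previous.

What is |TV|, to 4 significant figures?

20.93

DH is perpendicular to HU, so HU runs at 151.6°; with |HU| = 19.7, U = (-13.61, -6.145). ∠HUV = 136.8° gives UV at -165.2° from the x-axis; with |UV| = 16.3, V = (-29.37, -10.31). Then |TV| = |V − T| = 20.93.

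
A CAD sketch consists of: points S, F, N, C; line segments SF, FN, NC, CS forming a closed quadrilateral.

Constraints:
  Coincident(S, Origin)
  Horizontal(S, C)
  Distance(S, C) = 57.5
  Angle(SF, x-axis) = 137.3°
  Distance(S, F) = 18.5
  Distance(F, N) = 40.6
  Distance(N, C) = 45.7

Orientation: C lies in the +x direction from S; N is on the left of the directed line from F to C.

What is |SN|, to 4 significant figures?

37.85

S is at the origin; SC is horizontal with |SC| = 57.5 and C in +x, so C = (57.5, 0). SF runs at 137.3° with |SF| = 18.5, so F = (-13.60, 12.55). N is determined by |FN| = 40.6 and |NC| = 45.7 together: it lies at the intersection of circle(F, 40.6) and circle(C, 45.7). With |FC| = 72.19, the foot of the radical line on FC is 33.05 from F and the perpendicular offset is √(40.6² − 33.05²) = 23.58. Taking the left-of-FC solution: N = (23.05, 30.03).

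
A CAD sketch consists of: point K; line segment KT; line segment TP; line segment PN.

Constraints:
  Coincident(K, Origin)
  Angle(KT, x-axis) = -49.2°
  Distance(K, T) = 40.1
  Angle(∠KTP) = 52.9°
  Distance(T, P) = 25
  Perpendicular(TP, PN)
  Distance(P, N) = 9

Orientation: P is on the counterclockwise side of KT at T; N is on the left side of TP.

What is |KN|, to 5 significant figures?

22.997

∠KTP = 52.9°, so TP runs at -49.2° + (180° − 52.9°) = 77.900° from the x-axis; with |TP| = 25.0, P = T + 25.0·(cos 77.900°, sin 77.900°) = (31.443, -5.9109). TP ⟂ PN; with |PN| = 9.0 on the left of TP, N = P + 9.0·(-0.97778, 0.20962) = (22.643, -4.0244). Then |KN| = |N − K| = 22.997.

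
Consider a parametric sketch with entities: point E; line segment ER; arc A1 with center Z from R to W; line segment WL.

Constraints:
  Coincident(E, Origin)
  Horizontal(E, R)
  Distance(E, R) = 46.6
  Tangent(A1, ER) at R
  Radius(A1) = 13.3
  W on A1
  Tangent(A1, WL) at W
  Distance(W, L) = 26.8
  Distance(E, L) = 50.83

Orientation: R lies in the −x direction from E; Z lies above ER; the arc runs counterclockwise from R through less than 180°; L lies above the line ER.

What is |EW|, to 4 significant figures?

35.64

E is at the origin; ER is horizontal with |ER| = 46.6 and R on the −x side, so R = (-46.60, 0.000). A1 meets ER tangentially, so ZR is at right angles to ER, so Z = R + (0, 13.3) = (-46.60, 13.30). Since ZW ⟂ WL (tangency), |ZL| = √(13.3² + 26.8²) = 29.92 regardless of where W sits on A1. So L lies on both circle(E, 50.83) and circle(Z, 29.92); the above-ER intersection is L = (-32.06, 39.45). W is the foot of the tangent from L: W = (-33.31, 12.68).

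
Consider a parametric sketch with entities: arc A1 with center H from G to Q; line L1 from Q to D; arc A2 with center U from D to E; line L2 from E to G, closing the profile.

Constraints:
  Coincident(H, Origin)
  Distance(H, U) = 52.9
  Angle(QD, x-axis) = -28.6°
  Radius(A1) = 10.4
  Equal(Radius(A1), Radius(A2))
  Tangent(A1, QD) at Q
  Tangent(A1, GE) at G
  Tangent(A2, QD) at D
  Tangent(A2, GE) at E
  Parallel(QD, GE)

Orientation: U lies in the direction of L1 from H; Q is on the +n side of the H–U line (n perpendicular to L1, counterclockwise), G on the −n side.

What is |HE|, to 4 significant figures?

53.91

The slot axis is L1's direction at -28.6°, so u = (cos -28.6°, sin -28.6°) = (0.8780, -0.4787) and n = (−sin -28.6°, cos -28.6°) = (0.4787, 0.8780). H is at the origin and U lies 52.9 along u from H, so U = 52.9·u = (46.45, -25.32). Tangency of A1 to both parallel lines with radius 10.4 puts Q and G at H ± 10.4·n: Q = (4.978, 9.131), G = (-4.978, -9.131). Equal radii place D and E the same way about U: D = U + 10.4·n = (51.42, -16.19), E = U − 10.4·n = (41.47, -34.45). Then |HE| = |E − H| = 53.91.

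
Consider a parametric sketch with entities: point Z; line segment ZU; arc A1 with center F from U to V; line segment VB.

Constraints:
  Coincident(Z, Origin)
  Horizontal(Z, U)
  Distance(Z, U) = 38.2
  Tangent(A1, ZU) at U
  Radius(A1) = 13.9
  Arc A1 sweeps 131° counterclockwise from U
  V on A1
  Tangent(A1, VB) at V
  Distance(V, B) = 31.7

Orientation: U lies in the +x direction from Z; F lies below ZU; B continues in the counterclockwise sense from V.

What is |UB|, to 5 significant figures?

48.062

Z is at the origin; ZU is horizontal with |ZU| = 38.2 and U on the +x side, so U = (38.200, 0.0000). Tangency of A1 to ZU means the radius FU is perpendicular to ZU, so F = U + (0, -13.9) = (38.200, -13.900). On A1, U sits at bearing 90° from F; a 131° counterclockwise sweep puts V at bearing 221°, so V = F + 13.9·(cos 221°, sin 221°) = (27.710, -23.019). A1 meets VB tangentially, so FV is at right angles to VB, so VB runs along (−sin 221°, cos 221°); with |VB| = 31.7, B = (48.507, -46.944). Then |UB| = |B − U| = 48.062.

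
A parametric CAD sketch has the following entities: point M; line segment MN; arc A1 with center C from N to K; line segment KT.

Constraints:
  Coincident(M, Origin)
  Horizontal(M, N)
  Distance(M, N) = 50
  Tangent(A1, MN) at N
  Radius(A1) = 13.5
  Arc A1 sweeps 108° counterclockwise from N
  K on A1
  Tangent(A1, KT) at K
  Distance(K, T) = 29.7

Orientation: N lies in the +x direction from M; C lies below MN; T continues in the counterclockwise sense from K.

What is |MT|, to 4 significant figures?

65.24

On A1, N sits at bearing 90° from C; a 108° counterclockwise sweep puts K at bearing 198°, so K = C + 13.5·(cos 198°, sin 198°) = (37.16, -17.67). Tangency of A1 to KT means the radius CK is perpendicular to KT, so KT runs along (−sin 198°, cos 198°); with |KT| = 29.7, T = (46.34, -45.92). Then |MT| = |T − M| = 65.24.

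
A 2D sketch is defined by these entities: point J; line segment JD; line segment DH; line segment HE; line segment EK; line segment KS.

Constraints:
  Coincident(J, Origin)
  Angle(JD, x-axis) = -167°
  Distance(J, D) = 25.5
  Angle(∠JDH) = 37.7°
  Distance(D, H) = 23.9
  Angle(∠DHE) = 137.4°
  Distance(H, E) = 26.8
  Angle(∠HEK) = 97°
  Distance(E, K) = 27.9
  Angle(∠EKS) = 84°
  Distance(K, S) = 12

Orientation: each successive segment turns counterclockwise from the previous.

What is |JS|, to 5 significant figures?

17.355

J is at the origin; JD runs at -167.0° with length 25.5, so D = (-24.846, -5.7363). ∠JDH = 37.7° gives DH at -24.700° from the x-axis; with |DH| = 23.9, H = (-3.1331, -15.723). ∠DHE = 137.4° gives HE at 17.900° from the x-axis; with |HE| = 26.8, E = (22.370, -7.4861). ∠HEK = 97.0° gives EK at 100.90° from the x-axis; with |EK| = 27.9, K = (17.094, 19.911). ∠EKS = 84.0° gives KS at -163.10° from the x-axis; with |KS| = 12.0, S = (5.6121, 16.422). Then |JS| = |S − J| = 17.355.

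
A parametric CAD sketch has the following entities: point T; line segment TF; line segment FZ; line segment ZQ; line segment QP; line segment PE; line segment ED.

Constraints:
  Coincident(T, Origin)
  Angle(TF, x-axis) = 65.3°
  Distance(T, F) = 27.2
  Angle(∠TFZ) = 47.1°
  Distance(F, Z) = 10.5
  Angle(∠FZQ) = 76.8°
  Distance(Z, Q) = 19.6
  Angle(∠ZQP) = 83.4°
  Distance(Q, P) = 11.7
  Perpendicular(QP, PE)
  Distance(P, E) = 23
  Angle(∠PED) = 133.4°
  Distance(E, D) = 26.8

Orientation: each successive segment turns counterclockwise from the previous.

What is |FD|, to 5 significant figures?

32.349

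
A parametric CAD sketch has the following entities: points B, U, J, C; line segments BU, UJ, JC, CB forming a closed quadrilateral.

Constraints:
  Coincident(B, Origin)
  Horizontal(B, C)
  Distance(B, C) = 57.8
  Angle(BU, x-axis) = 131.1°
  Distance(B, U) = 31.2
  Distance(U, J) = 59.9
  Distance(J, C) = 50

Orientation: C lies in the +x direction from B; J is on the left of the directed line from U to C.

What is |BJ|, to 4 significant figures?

57.12

B is at the origin; B and C share the same y with |BC| = 57.8 and C in +x, so C = (57.8, 0). BU runs at 131.1° with |BU| = 31.2, so U = (-20.51, 23.51). J is determined by |UJ| = 59.9 and |JC| = 50.0 together: it lies at the intersection of circle(U, 59.9) and circle(C, 50.0). With |UC| = 81.76, the foot of the radical line on UC is 47.54 from U and the perpendicular offset is √(59.9² − 47.54²) = 36.45. Taking the left-of-UC solution: J = (35.50, 44.75).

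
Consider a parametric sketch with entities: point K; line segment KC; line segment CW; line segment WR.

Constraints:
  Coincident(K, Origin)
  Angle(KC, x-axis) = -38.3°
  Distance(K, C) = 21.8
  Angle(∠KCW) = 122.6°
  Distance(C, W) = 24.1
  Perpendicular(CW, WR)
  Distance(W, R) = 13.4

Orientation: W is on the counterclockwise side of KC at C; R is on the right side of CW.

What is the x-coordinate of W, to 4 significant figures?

39.88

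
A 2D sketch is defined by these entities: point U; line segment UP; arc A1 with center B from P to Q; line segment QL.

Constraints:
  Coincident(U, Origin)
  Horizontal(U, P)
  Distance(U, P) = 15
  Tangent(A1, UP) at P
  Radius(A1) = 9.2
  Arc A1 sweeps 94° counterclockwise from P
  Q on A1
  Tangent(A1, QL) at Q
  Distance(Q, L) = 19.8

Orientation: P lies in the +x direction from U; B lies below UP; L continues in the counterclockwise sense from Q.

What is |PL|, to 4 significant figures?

30.60

U is at the origin; U and P share the same y with |UP| = 15.0 and P on the +x side, so P = (15.00, 0.000). Tangency of A1 to UP means the radius BP is perpendicular to UP, so B = P + (0, -9.2) = (15.00, -9.200). On A1, P sits at bearing 90° from B; a 94° counterclockwise sweep puts Q at bearing 184°, so Q = B + 9.2·(cos 184°, sin 184°) = (5.822, -9.842). Tangency of A1 to QL means the radius BQ is perpendicular to QL, so QL runs along (−sin 184°, cos 184°); with |QL| = 19.8, L = (7.204, -29.59). Then |PL| = |L − P| = 30.60.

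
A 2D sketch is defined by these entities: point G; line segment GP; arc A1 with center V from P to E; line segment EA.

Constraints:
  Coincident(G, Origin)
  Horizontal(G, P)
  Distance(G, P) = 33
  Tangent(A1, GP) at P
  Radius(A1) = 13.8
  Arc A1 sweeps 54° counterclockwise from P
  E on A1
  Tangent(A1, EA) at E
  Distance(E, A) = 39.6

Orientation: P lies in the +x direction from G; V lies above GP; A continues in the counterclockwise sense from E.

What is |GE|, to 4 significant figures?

44.53

G is at the origin; GP is horizontal with |GP| = 33.0 and P on the +x side, so P = (33.00, 0.000). A1 meets GP tangentially, so VP is at right angles to GP, so V = P + (0, 13.8) = (33.00, 13.80). On A1, P sits at bearing -90° from V; a 54° counterclockwise sweep puts E at bearing -36°, so E = V + 13.8·(cos -36°, sin -36°) = (44.16, 5.689). Then |GE| = |E − G| = 44.53.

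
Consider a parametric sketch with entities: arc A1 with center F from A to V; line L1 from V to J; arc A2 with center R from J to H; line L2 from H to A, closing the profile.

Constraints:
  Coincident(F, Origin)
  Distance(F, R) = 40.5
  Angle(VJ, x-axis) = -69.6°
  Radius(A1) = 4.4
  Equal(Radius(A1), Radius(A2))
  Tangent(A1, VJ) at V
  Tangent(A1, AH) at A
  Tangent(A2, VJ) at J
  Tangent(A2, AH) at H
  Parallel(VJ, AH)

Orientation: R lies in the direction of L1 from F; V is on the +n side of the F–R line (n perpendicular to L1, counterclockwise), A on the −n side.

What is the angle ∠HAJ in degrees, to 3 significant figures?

12.3°

Tangency of A1 to both parallel lines with radius 4.4 puts V and A at F ± 4.4·n: V = (4.12, 1.53), A = (-4.12, -1.53). Equal radii place J and H the same way about R: J = R + 4.4·n = (18.2, -36.4), H = R − 4.4·n = (9.99, -39.5). Then cos ∠HAJ = AH·AJ / (|AH||AJ|), giving 12.3°.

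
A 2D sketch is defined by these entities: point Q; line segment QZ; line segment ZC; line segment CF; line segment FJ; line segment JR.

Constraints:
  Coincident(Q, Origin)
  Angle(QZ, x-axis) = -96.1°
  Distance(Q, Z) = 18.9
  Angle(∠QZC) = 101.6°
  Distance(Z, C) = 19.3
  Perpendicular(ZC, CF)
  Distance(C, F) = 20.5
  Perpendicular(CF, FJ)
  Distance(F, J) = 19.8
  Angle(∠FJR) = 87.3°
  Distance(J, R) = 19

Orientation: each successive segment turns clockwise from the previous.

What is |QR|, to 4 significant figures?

17.50

Q is at the origin; QZ runs at -96.1° with length 18.9, so Z = (-2.008, -18.79). ∠QZC = 101.6° gives ZC at -174.5° from the x-axis; with |ZC| = 19.3, C = (-21.22, -20.64). ZC ⟂ CF, so CF runs at 95.50°; with |CF| = 20.5, F = (-23.18, -0.2372). CF ⟂ FJ, so FJ runs at 5.500°; with |FJ| = 19.8, J = (-3.476, 1.661). ∠FJR = 87.3° gives JR at -87.20° from the x-axis; with |JR| = 19.0, R = (-2.547, -17.32). Then |QR| = |R − Q| = 17.50.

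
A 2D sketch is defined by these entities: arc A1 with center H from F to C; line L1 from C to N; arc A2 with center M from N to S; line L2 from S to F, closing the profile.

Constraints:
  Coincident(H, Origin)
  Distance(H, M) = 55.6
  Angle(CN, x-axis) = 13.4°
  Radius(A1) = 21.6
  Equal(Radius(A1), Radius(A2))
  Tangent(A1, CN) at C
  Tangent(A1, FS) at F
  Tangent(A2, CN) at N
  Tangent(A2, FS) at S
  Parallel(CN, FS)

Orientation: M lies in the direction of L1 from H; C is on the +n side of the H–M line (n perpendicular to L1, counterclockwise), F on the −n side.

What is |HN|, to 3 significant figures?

59.6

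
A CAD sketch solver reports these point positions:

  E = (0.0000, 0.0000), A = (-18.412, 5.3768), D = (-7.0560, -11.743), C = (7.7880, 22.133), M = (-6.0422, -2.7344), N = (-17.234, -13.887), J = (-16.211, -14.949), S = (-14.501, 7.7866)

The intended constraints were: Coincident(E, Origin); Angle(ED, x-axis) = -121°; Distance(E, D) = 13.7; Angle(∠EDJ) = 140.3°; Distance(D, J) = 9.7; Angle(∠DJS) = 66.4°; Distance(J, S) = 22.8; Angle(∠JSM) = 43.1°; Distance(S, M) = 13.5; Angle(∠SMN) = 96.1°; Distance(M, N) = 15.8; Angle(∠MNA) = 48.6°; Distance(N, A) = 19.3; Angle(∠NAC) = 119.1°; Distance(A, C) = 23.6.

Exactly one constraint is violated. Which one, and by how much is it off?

Distance(A, C) = 23.6 — off by 7.50.

E = (0.00, 0.00) ✓; ED at -121.0° ✓; |ED| = 13.70 ✓; ∠EDJ = 140.3° ✓; |DJ| = 9.700 ✓; ∠DJS = 66.40° ✓; |JS| = 22.80 ✓; ∠JSM = 43.10° ✓; |SM| = 13.50 ✓; ∠SMN = 96.10° ✓; |MN| = 15.80 ✓; ∠MNA = 48.60° ✓; |NA| = 19.30 ✓; ∠NAC = 119.1° ✓; |AC| = 31.10 ✗.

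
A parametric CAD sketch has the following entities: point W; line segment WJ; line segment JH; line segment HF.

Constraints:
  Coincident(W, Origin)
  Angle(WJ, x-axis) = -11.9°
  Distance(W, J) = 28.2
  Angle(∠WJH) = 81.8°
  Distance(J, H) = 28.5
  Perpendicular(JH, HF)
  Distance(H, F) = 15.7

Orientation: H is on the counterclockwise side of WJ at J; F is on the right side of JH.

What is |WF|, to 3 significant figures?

50.0

W is at the origin; WJ runs at -11.9° with length 28.2, so J = 28.2·(cos -11.9°, sin -11.9°) = (27.6, -5.81). ∠WJH = 81.8°, so JH runs at -11.9° + (180° − 81.8°) = 86.3° from the x-axis; with |JH| = 28.5, H = J + 28.5·(cos 86.3°, sin 86.3°) = (29.4, 22.6). The perpendicularity gives HF at right angles to JH; with |HF| = 15.7 on the right of JH, F = H + 15.7·(0.998, -0.0645) = (45.1, 21.6). Then |WF| = |F − W| = 50.0.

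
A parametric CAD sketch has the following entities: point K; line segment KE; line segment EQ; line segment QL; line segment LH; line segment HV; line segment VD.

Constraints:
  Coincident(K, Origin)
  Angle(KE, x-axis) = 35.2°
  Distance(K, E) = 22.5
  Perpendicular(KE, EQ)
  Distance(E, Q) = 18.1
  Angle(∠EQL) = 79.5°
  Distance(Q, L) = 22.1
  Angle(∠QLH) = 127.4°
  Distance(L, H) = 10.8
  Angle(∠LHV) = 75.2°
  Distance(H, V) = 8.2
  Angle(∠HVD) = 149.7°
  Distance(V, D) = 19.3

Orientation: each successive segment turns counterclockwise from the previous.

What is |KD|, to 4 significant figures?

23.90

∠LHV = 75.2° gives HV at 23.10° from the x-axis; with |HV| = 8.2, V = (1.619, 4.474). ∠HVD = 149.7° gives VD at 53.40° from the x-axis; with |VD| = 19.3, D = (13.13, 19.97). Then |KD| = |D − K| = 23.90.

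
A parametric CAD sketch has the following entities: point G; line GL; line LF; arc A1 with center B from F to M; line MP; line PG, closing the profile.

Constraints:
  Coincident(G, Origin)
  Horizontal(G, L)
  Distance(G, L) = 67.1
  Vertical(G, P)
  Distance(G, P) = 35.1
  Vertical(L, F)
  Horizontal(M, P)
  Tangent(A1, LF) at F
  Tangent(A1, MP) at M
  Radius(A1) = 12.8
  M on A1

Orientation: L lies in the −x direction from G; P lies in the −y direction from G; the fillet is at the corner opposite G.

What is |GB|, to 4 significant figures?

58.70

G and P share the same x with |GP| = 35.1 and P on the −y side, so P = (0.000, -35.10). The virtual corner opposite G is at (-67.10, -35.10). A1 meets LF tangentially, so BF is at right angles to LF and tangency of A1 to MP means the radius BM is perpendicular to MP, with radius 12.8, so the center B sits 12.8 in from both sides at B = (-54.30, -22.30). Then |GB| = |B − G| = 58.70.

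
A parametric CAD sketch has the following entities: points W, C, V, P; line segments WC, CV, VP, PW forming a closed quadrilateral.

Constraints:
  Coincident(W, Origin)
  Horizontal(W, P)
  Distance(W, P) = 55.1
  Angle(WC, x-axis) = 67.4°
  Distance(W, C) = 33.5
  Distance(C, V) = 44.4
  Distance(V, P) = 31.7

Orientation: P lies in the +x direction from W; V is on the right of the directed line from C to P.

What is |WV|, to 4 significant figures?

28.11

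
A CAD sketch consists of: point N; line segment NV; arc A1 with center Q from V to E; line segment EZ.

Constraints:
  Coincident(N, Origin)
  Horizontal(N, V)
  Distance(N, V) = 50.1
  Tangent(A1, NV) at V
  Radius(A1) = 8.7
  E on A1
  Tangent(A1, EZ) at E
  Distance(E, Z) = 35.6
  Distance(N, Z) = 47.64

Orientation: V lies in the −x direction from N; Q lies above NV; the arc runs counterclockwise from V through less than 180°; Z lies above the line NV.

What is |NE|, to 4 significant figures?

42.41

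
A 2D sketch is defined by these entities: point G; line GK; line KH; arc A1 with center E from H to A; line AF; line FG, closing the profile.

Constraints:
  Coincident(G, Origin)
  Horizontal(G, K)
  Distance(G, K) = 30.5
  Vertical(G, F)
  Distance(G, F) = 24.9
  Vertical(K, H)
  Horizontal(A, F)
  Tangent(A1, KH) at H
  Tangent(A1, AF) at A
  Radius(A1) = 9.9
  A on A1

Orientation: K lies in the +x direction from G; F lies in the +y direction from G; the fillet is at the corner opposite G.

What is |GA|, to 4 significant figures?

32.32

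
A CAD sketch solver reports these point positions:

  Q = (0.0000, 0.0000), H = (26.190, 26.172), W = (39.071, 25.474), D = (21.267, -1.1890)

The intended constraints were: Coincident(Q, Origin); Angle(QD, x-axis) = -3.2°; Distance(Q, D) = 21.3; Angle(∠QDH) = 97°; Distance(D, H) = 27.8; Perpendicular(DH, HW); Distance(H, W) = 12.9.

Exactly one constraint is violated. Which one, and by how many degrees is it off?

Perpendicular(DH, HW) — off by 7.10°.

Q = (0.00, 0.00) ✓; QD at -3.200° ✓; |QD| = 21.30 ✓; ∠QDH = 97.00° ✓; |DH| = 27.80 ✓; ∠(DH, HW) = 82.90° ✗; |HW| = 12.90 ✓.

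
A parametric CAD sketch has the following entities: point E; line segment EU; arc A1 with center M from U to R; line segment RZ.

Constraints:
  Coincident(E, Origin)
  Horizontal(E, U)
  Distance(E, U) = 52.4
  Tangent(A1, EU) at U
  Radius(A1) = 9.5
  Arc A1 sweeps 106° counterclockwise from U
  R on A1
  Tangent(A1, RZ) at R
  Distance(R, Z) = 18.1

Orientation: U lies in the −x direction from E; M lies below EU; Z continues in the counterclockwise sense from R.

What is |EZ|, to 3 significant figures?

63.8

On A1, U sits at bearing 90° from M; a 106° counterclockwise sweep puts R at bearing 196°, so R = M + 9.5·(cos 196°, sin 196°) = (-61.5, -12.1). A1 meets RZ tangentially, so MR is at right angles to RZ, so RZ runs along (−sin 196°, cos 196°); with |RZ| = 18.1, Z = (-56.5, -29.5). Then |EZ| = |Z − E| = 63.8.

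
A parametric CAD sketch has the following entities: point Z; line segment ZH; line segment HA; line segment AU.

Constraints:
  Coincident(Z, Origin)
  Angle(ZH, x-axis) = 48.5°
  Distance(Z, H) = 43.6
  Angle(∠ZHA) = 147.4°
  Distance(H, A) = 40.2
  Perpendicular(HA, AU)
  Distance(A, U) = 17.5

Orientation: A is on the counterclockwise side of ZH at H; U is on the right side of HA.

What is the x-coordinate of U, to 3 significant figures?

52.4

Z is at the origin; ZH runs at 48.5° with length 43.6, so H = 43.6·(cos 48.5°, sin 48.5°) = (28.9, 32.7). ∠ZHA = 147.4°, so HA runs at 48.5° + (180° − 147.4°) = 81.1° from the x-axis; with |HA| = 40.2, A = H + 40.2·(cos 81.1°, sin 81.1°) = (35.1, 72.4). HA is perpendicular to AU; with |AU| = 17.5 on the right of HA, U = A + 17.5·(0.988, -0.155) = (52.4, 69.7). So U.x = 52.4.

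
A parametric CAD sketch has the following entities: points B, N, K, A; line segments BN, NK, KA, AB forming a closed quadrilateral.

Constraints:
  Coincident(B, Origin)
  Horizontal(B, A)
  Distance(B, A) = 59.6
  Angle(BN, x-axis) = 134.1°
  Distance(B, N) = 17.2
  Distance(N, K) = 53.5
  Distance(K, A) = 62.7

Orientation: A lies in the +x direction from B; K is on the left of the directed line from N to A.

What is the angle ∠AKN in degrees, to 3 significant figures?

76.9°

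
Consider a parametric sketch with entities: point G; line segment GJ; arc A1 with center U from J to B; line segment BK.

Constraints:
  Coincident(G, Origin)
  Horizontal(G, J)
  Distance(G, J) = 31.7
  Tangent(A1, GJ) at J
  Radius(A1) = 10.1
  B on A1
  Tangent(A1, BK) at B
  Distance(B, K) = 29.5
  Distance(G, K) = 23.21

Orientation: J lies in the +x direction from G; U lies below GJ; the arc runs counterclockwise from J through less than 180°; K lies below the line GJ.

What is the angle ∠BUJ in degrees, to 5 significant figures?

43.286°

G is at the origin; G and J share the same y with |GJ| = 31.7 and J on the +x side, so J = (31.700, 0.0000). Since A1 is tangent to GJ there, UJ ⟂ GJ, so U = J + (0, -10.1) = (31.700, -10.100). Since UB ⟂ BK (tangency), |UK| = √(10.1² + 29.5²) = 31.181 regardless of where B sits on A1. So K lies on both circle(G, 23.21) and circle(U, 31.181); the below-GJ intersection is K = (3.3007, -22.974). B is the foot of the tangent from K: B = (24.775, -2.7478).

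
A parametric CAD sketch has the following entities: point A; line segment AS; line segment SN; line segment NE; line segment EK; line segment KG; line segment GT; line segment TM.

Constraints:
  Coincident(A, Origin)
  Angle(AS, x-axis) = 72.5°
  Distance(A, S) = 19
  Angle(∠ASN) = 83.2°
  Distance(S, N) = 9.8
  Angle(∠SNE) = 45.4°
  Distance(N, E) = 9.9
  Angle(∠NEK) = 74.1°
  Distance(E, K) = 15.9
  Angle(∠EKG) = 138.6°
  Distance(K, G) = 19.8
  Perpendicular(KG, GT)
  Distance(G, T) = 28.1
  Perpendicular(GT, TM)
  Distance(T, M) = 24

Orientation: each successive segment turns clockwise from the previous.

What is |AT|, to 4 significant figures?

46.18

∠EKG = 138.6° gives KG at 53.80° from the x-axis; with |KG| = 19.8, G = (15.66, 42.34). KG is perpendicular to GT, so GT runs at -36.20°; with |GT| = 28.1, T = (38.34, 25.74). Then |AT| = |T − A| = 46.18.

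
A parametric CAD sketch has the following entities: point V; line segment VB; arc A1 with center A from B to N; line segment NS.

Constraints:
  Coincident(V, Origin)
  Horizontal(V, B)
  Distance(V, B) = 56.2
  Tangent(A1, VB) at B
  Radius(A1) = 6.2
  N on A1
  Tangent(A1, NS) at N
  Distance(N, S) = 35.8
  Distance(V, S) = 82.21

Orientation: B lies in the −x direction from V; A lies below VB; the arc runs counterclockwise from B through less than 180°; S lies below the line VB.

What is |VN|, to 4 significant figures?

62.29

V is at the origin; VB is horizontal with |VB| = 56.2 and B on the −x side, so B = (-56.20, 0.000). A1 meets VB tangentially, so AB is at right angles to VB, so A = B + (0, -6.2) = (-56.20, -6.200). Since AN ⟂ NS (tangency), |AS| = √(6.2² + 35.8²) = 36.33 regardless of where N sits on A1. So S lies on both circle(V, 82.21) and circle(A, 36.33); the below-VB intersection is S = (-72.56, -38.64). N is the foot of the tangent from S: N = (-62.13, -4.393).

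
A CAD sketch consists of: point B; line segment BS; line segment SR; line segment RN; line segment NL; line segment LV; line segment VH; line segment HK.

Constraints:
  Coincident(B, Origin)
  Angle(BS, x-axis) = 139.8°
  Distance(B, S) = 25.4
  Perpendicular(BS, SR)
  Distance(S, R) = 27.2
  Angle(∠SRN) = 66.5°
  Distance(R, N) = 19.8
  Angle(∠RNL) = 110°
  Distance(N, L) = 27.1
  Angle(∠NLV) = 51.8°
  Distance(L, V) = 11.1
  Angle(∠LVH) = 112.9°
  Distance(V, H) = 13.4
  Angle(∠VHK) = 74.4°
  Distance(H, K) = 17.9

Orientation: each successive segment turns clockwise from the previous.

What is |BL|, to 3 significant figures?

11.8

∠SRN = 66.5° gives RN at -63.7° from the x-axis; with |RN| = 19.8, N = (6.93, 19.4). ∠RNL = 110.0° gives NL at -134° from the x-axis; with |NL| = 27.1, L = (-11.8, -0.173). Then |BL| = |L − B| = 11.8.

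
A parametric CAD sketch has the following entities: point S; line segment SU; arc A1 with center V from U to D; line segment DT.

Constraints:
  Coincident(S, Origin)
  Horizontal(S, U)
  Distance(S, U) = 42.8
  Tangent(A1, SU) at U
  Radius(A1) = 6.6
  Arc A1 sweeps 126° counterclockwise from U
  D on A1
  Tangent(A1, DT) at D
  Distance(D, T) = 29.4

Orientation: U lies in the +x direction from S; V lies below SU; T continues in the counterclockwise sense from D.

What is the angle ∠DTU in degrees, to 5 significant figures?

16.786°

S is at the origin; SU is horizontal with |SU| = 42.8 and U on the +x side, so U = (42.800, 0.0000). The tangent condition forces VU to be normal to SU, so V = U + (0, -6.6) = (42.800, -6.6000). On A1, U sits at bearing 90° from V; a 126° counterclockwise sweep puts D at bearing 216°, so D = V + 6.6·(cos 216°, sin 216°) = (37.460, -10.479). Tangency of A1 to DT means the radius VD is perpendicular to DT, so DT runs along (−sin 216°, cos 216°); with |DT| = 29.4, T = (54.741, -34.264). Then cos ∠DTU = TD·TU / (|TD||TU|), giving 16.786°.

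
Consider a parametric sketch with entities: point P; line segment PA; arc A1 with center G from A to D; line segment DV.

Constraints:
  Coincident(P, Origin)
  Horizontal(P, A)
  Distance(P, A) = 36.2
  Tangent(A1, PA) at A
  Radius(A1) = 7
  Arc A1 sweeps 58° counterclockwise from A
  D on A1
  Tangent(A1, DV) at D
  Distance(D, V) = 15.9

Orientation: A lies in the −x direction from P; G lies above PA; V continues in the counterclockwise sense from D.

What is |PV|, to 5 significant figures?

27.537

P is at the origin; PA is horizontal with |PA| = 36.2 and A on the −x side, so A = (-36.200, 0.0000). Since A1 is tangent to PA there, GA ⟂ PA, so G = A + (0, 7) = (-36.200, 7.0000). On A1, A sits at bearing -90° from G; a 58° counterclockwise sweep puts D at bearing -32°, so D = G + 7.0·(cos -32°, sin -32°) = (-30.264, 3.2906). The tangent condition forces GD to be normal to DV, so DV runs along (−sin -32°, cos -32°); with |DV| = 15.9, V = (-21.838, 16.775). Then |PV| = |V − P| = 27.537.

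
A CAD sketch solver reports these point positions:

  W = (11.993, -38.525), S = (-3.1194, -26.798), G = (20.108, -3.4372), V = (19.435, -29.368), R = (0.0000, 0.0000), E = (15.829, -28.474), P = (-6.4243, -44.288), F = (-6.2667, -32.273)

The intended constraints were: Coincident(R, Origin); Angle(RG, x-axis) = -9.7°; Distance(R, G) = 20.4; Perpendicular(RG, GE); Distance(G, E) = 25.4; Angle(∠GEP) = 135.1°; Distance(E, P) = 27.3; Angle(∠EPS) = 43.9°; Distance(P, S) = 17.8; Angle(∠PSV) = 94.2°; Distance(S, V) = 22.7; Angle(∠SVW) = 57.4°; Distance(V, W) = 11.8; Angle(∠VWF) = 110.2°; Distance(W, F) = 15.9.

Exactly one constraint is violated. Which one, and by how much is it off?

Distance(W, F) = 15.9 — off by 3.40.

R = (0.00, 0.00) ✓; RG at -9.700° ✓; |RG| = 20.40 ✓; ∠(RG, GE) = 90.00° ✓; |GE| = 25.40 ✓; ∠GEP = 135.1° ✓; |EP| = 27.30 ✓; ∠EPS = 43.90° ✓; |PS| = 17.80 ✓; ∠PSV = 94.20° ✓; |SV| = 22.70 ✓; ∠SVW = 57.40° ✓; |VW| = 11.80 ✓; ∠VWF = 110.2° ✓; |WF| = 19.30 ✗.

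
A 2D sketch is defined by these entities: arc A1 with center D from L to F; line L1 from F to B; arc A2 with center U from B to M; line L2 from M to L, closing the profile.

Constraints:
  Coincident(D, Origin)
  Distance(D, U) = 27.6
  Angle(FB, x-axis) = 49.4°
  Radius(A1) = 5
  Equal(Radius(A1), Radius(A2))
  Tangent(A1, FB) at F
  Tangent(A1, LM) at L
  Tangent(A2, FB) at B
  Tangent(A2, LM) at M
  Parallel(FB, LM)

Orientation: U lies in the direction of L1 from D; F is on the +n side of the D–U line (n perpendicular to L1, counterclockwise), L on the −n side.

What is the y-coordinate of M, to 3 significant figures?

17.7

The slot axis is L1's direction at 49.4°, so u = (cos 49.4°, sin 49.4°) = (0.651, 0.759) and n = (−sin 49.4°, cos 49.4°) = (-0.759, 0.651). D is at the origin and U lies 27.6 along u from D, so U = 27.6·u = (18.0, 21.0). Tangency of A1 to both parallel lines with radius 5.0 puts F and L at D ± 5.0·n: F = (-3.80, 3.25), L = (3.80, -3.25). Equal radii place B and M the same way about U: B = U + 5.0·n = (14.2, 24.2), M = U − 5.0·n = (21.8, 17.7). So M.y = 17.7.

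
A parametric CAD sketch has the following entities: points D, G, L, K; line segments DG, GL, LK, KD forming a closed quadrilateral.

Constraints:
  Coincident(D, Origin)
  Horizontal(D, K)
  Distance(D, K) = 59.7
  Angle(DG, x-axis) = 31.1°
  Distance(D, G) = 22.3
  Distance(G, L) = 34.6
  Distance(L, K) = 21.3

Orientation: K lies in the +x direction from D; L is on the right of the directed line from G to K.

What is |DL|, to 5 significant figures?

45.151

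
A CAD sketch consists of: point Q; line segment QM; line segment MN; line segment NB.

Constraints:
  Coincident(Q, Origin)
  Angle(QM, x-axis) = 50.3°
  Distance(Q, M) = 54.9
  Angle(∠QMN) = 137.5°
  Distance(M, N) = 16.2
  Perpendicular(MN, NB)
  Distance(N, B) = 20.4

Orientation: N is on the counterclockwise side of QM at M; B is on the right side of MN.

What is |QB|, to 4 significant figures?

80.73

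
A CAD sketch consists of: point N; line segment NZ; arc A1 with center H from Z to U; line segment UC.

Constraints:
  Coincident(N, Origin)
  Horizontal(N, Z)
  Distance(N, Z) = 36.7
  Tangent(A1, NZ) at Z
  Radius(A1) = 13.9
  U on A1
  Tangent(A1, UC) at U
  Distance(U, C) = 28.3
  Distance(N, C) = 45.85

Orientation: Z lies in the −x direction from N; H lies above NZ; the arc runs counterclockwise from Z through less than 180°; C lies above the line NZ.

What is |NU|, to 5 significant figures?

26.175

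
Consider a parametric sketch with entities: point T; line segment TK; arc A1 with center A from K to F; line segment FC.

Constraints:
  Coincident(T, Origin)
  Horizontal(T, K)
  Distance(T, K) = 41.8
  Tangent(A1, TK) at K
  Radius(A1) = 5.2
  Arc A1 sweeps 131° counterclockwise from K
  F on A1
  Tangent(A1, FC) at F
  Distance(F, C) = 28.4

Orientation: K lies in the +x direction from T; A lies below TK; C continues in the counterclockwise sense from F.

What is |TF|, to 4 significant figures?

38.84

T is at the origin; T and K share the same y with |TK| = 41.8 and K on the +x side, so K = (41.80, 0.000). Since A1 is tangent to TK there, AK ⟂ TK, so A = K + (0, -5.2) = (41.80, -5.200). On A1, K sits at bearing 90° from A; a 131° counterclockwise sweep puts F at bearing 221°, so F = A + 5.2·(cos 221°, sin 221°) = (37.88, -8.612). Then |TF| = |F − T| = 38.84.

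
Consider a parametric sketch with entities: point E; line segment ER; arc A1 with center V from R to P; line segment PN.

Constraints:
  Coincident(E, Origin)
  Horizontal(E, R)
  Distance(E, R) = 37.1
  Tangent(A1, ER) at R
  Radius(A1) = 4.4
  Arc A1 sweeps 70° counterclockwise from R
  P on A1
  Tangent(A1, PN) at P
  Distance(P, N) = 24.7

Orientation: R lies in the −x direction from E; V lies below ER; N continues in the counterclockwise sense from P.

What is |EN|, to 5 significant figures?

56.124

E is at the origin; ER is horizontal with |ER| = 37.1 and R on the −x side, so R = (-37.100, 0.0000). The tangent condition forces VR to be normal to ER, so V = R + (0, -4.4) = (-37.100, -4.4000). On A1, R sits at bearing 90° from V; a 70° counterclockwise sweep puts P at bearing 160°, so P = V + 4.4·(cos 160°, sin 160°) = (-41.235, -2.8951). Since A1 is tangent to PN there, VP ⟂ PN, so PN runs along (−sin 160°, cos 160°); with |PN| = 24.7, N = (-49.683, -26.106). Then |EN| = |N − E| = 56.124.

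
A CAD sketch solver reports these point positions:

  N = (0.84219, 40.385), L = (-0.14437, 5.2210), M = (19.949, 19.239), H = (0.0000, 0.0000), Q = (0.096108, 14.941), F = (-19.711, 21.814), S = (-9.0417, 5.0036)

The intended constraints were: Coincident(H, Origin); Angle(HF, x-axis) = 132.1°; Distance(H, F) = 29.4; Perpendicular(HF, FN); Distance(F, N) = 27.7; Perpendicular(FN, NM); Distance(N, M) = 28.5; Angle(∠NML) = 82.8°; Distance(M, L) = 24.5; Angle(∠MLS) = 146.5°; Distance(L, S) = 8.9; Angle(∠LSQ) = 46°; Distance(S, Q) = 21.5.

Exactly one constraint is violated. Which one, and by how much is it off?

Distance(S, Q) = 21.5 — off by 8.00.

H = (0.00, 0.00) ✓; HF at 132.1° ✓; |HF| = 29.40 ✓; ∠(HF, FN) = 90.00° ✓; |FN| = 27.70 ✓; ∠(FN, NM) = 90.00° ✓; |NM| = 28.50 ✓; ∠NML = 82.80° ✓; |ML| = 24.50 ✓; ∠MLS = 146.5° ✓; |LS| = 8.900 ✓; ∠LSQ = 46.00° ✓; |SQ| = 13.50 ✗.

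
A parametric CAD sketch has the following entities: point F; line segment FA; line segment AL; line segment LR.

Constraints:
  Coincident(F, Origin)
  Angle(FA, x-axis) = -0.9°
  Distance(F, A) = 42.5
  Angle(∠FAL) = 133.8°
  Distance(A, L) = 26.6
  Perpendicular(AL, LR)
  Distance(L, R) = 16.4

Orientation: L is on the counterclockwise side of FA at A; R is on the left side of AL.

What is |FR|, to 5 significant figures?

57.806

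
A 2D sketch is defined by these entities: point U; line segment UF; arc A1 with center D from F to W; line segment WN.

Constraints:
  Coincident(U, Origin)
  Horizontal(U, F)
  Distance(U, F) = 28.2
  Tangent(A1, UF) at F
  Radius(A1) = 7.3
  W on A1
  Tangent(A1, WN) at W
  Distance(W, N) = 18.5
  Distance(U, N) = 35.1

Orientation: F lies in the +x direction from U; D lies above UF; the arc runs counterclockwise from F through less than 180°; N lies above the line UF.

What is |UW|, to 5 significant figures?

35.997

Checks: |DW| = 7.300 ✓; ∠(DW, WN) = 90.00° ✓; |WN| = 18.50 ✓; |UN| = 35.10 ✓.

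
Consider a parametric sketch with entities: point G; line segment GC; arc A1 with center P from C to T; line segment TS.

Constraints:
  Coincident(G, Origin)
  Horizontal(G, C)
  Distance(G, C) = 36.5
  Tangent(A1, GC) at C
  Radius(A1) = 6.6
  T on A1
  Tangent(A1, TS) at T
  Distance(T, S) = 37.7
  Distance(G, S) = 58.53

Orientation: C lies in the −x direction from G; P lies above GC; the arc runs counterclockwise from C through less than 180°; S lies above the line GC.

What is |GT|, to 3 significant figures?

31.1

G is at the origin; G and C share the same y with |GC| = 36.5 and C on the −x side, so C = (-36.5, 0.00). A1 meets GC tangentially, so PC is at right angles to GC, so P = C + (0, 6.6) = (-36.5, 6.60). Since PT ⟂ TS (tangency), |PS| = √(6.6² + 37.7²) = 38.3 regardless of where T sits on A1. So S lies on both circle(G, 58.53) and circle(P, 38.3); the above-GC intersection is S = (-37.6, 44.9). T is the foot of the tangent from S: T = (-30.0, 7.92).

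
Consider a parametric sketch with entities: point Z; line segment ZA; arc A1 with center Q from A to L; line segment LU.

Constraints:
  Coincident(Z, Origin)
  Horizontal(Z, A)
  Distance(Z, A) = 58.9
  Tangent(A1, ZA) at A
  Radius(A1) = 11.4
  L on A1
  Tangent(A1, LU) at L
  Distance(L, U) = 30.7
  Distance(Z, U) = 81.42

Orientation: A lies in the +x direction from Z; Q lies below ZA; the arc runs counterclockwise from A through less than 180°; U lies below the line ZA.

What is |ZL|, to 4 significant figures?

53.43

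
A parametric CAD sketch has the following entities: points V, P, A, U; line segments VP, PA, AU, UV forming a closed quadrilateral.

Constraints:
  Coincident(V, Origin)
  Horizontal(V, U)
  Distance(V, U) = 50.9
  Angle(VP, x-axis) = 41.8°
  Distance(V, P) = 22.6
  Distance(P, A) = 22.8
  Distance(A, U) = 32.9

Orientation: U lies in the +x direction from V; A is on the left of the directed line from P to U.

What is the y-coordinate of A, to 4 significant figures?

28.82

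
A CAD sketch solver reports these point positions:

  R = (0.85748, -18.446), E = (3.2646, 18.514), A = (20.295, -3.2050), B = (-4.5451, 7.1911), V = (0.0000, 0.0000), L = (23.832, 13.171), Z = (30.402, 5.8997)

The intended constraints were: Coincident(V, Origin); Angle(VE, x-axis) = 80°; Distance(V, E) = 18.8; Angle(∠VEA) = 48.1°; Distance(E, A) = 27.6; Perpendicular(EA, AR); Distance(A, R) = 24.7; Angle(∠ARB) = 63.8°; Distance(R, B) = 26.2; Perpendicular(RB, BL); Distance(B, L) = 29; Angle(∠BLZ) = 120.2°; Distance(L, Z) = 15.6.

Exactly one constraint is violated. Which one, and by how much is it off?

Distance(L, Z) = 15.6 — off by 5.80.

V = (0.00, 0.00) ✓; VE at 80.00° ✓; |VE| = 18.80 ✓; ∠VEA = 48.10° ✓; |EA| = 27.60 ✓; ∠(EA, AR) = 90.00° ✓; |AR| = 24.70 ✓; ∠ARB = 63.80° ✓; |RB| = 26.20 ✓; ∠(RB, BL) = 90.00° ✓; |BL| = 29.00 ✓; ∠BLZ = 120.2° ✓; |LZ| = 9.800 ✗.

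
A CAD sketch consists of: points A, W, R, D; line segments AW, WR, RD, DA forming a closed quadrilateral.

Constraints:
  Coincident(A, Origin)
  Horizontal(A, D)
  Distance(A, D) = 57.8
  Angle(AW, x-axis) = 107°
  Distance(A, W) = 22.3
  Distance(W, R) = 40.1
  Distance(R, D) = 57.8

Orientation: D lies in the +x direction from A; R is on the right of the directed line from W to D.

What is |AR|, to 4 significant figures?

17.90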